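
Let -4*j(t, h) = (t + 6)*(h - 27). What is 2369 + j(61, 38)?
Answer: 8739/4 ≈ 2184.8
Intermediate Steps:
j(t, h) = -(-27 + h)*(6 + t)/4 (j(t, h) = -(t + 6)*(h - 27)/4 = -(6 + t)*(-27 + h)/4 = -(-27 + h)*(6 + t)/4)
2369 + j(61, 38) = 2369 + (81/2 - 3/2*38 + (27/4)*61 - 1/4*38*61) = 2369 + (81/2 - 57 + 1647/4 - 1159/2) = 2369 - 737/4 = 8739/4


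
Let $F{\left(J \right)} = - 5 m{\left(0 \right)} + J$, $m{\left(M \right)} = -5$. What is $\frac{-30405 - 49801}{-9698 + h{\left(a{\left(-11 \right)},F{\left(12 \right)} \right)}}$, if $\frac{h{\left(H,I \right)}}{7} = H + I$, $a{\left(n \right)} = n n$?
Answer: $\frac{40103}{4296} \approx 9.335$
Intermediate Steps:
$a{\left(n \right)} = n^{2}$
$F{\left(J \right)} = 25 + J$ ($F{\left(J \right)} = \left(-5\right) \left(-5\right) + J = 25 + J$)
$h{\left(H,I \right)} = 7 H + 7 I$ ($h{\left(H,I \right)} = 7 \left(H + I\right) = 7 H + 7 I$)
$\frac{-30405 - 49801}{-9698 + h{\left(a{\left(-11 \right)},F{\left(12 \right)} \right)}} = \frac{-30405 - 49801}{-9698 + \left(7 \left(-11\right)^{2} + 7 \left(25 + 12\right)\right)} = - \frac{80206}{-9698 + \left(7 \cdot 121 + 7 \cdot 37\right)} = - \frac{80206}{-9698 + \left(847 + 259\right)} = - \frac{80206}{-9698 + 1106} = - \frac{80206}{-8592} = \left(-80206\right) \left(- \frac{1}{8592}\right) = \frac{40103}{4296}$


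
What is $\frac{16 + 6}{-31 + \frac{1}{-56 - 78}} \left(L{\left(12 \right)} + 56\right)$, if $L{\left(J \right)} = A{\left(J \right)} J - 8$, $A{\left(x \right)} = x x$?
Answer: $- \frac{1745216}{1385} \approx -1260.1$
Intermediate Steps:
$A{\left(x \right)} = x^{2}$
$L{\left(J \right)} = -8 + J^{3}$ ($L{\left(J \right)} = J^{2} J - 8 = J^{3} - 8 = -8 + J^{3}$)
$\frac{16 + 6}{-31 + \frac{1}{-56 - 78}} \left(L{\left(12 \right)} + 56\right) = \frac{16 + 6}{-31 + \frac{1}{-56 - 78}} \left(\left(-8 + 12^{3}\right) + 56\right) = \frac{22}{-31 + \frac{1}{-134}} \left(\left(-8 + 1728\right) + 56\right) = \frac{22}{-31 - \frac{1}{134}} \left(1720 + 56\right) = \frac{22}{- \frac{4155}{134}} \cdot 1776 = 22 \left(- \frac{134}{4155}\right) 1776 = \left(- \frac{2948}{4155}\right) 1776 = - \frac{1745216}{1385}$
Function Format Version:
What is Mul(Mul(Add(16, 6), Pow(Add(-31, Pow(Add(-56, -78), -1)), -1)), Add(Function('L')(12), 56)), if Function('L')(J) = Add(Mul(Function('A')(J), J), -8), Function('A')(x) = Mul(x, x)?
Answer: Rational(-1745216, 1385) ≈ -1260.1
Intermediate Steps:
Function('A')(x) = Pow(x, 2)
Function('L')(J) = Add(-8, Pow(J, 3)) (Function('L')(J) = Add(Mul(Pow(J, 2), J), -8) = Add(Pow(J, 3), -8) = Add(-8, Pow(J, 3)))
Mul(Mul(Add(16, 6), Pow(Add(-31, Pow(Add(-56, -78), -1)), -1)), Add(Function('L')(12), 56)) = Mul(Mul(Add(16, 6), Pow(Add(-31, Pow(Add(-56, -78), -1)), -1)), Add(Add(-8, Pow(12, 3)), 56)) = Mul(Mul(22, Pow(Add(-31, Pow(-134, -1)), -1)), Add(Add(-8, 1728), 56)) = Mul(Mul(22, Pow(Add(-31, Rational(-1, 134)), -1)), Add(1720, 56)) = Mul(Mul(22, Pow(Rational(-4155, 134), -1)), 1776) = Mul(Mul(22, Rational(-134, 4155)), 1776) = Mul(Rational(-2948, 4155), 1776) = Rational(-1745216, 1385)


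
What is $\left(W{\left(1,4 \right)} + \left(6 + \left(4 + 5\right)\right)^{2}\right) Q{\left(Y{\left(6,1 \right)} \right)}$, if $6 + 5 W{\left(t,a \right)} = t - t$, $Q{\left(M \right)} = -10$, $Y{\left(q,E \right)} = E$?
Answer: $-2238$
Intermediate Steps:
$W{\left(t,a \right)} = - \frac{6}{5}$ ($W{\left(t,a \right)} = - \frac{6}{5} + \frac{t - t}{5} = - \frac{6}{5} + \frac{1}{5} \cdot 0 = - \frac{6}{5} + 0 = - \frac{6}{5}$)
$\left(W{\left(1,4 \right)} + \left(6 + \left(4 + 5\right)\right)^{2}\right) Q{\left(Y{\left(6,1 \right)} \right)} = \left(- \frac{6}{5} + \left(6 + \left(4 + 5\right)\right)^{2}\right) \left(-10\right) = \left(- \frac{6}{5} + \left(6 + 9\right)^{2}\right) \left(-10\right) = \left(- \frac{6}{5} + 15^{2}\right) \left(-10\right) = \left(- \frac{6}{5} + 225\right) \left(-10\right) = \frac{1119}{5} \left(-10\right) = -2238$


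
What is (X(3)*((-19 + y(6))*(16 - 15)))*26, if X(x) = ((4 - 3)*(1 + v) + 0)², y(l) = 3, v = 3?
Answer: -6656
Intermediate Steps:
X(x) = 16 (X(x) = ((4 - 3)*(1 + 3) + 0)² = (1*4 + 0)² = (4 + 0)² = 4² = 16)
(X(3)*((-19 + y(6))*(16 - 15)))*26 = (16*((-19 + 3)*(16 - 15)))*26 = (16*(-16*1))*26 = (16*(-16))*26 = -256*26 = -6656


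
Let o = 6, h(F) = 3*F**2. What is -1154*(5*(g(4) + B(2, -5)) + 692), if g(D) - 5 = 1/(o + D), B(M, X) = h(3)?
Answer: -983785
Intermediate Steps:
B(M, X) = 27 (B(M, X) = 3*3**2 = 3*9 = 27)
g(D) = 5 + 1/(6 + D)
-1154*(5*(g(4) + B(2, -5)) + 692) = -1154*(5*((31 + 5*4)/(6 + 4) + 27) + 692) = -1154*(5*((31 + 20)/10 + 27) + 692) = -1154*(5*((1/10)*51 + 27) + 692) = -1154*(5*(51/10 + 27) + 692) = -1154*(5*(321/10) + 692) = -1154*(321/2 + 692) = -1154*1705/2 = -983785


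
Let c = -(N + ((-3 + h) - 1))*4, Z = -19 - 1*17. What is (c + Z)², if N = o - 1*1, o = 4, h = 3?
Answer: 1936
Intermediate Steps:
N = 3 (N = 4 - 1*1 = 4 - 1 = 3)
Z = -36 (Z = -19 - 17 = -36)
c = -8 (c = -(3 + ((-3 + 3) - 1))*4 = -(3 + (0 - 1))*4 = -(3 - 1)*4 = -2*4 = -1*8 = -8)
(c + Z)² = (-8 - 36)² = (-44)² = 1936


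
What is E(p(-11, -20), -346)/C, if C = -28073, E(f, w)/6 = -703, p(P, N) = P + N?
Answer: 4218/28073 ≈ 0.15025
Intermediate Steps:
p(P, N) = N + P
E(f, w) = -4218 (E(f, w) = 6*(-703) = -4218)
E(p(-11, -20), -346)/C = -4218/(-28073) = -4218*(-1/28073) = 4218/28073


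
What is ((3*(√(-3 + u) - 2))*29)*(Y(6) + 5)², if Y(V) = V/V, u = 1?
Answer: -6264 + 3132*I*√2 ≈ -6264.0 + 4429.3*I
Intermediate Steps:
Y(V) = 1
((3*(√(-3 + u) - 2))*29)*(Y(6) + 5)² = ((3*(√(-3 + 1) - 2))*29)*(1 + 5)² = ((3*(√(-2) - 2))*29)*6² = ((3*(I*√2 - 2))*29)*36 = ((3*(-2 + I*√2))*29)*36 = ((-6 + 3*I*√2)*29)*36 = (-174 + 87*I*√2)*36 = -6264 + 3132*I*√2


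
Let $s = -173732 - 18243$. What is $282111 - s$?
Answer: $474086$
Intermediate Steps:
$s = -191975$ ($s = -173732 - 18243 = -191975$)
$282111 - s = 282111 - -191975 = 282111 + 191975 = 474086$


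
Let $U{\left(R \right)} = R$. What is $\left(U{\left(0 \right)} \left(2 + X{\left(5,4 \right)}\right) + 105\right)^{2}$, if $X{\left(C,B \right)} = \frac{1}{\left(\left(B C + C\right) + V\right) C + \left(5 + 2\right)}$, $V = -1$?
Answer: $11025$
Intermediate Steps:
$X{\left(C,B \right)} = \frac{1}{7 + C \left(-1 + C + B C\right)}$ ($X{\left(C,B \right)} = \frac{1}{\left(\left(B C + C\right) - 1\right) C + \left(5 + 2\right)} = \frac{1}{\left(\left(C + B C\right) - 1\right) C + 7} = \frac{1}{\left(-1 + C + B C\right) C + 7} = \frac{1}{C \left(-1 + C + B C\right) + 7} = \frac{1}{7 + C \left(-1 + C + B C\right)}$)
$\left(U{\left(0 \right)} \left(2 + X{\left(5,4 \right)}\right) + 105\right)^{2} = \left(0 \left(2 + \frac{1}{7 + 5^{2} - 5 + 4 \cdot 5^{2}}\right) + 105\right)^{2} = \left(0 \left(2 + \frac{1}{7 + 25 - 5 + 4 \cdot 25}\right) + 105\right)^{2} = \left(0 \left(2 + \frac{1}{7 + 25 - 5 + 100}\right) + 105\right)^{2} = \left(0 \left(2 + \frac{1}{127}\right) + 105\right)^{2} = \left(0 \cdot \frac{255}{127} + 105\right)^{2} = \left(0 + 105\right)^{2} = 105^{2} = 11025$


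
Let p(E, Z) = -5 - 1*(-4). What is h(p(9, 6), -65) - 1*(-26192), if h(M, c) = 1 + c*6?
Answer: 25803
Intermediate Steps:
p(E, Z) = -1 (p(E, Z) = -5 + 4 = -1)
h(M, c) = 1 + 6*c
h(p(9, 6), -65) - 1*(-26192) = (1 + 6*(-65)) - 1*(-26192) = (1 - 390) + 26192 = -389 + 26192 = 25803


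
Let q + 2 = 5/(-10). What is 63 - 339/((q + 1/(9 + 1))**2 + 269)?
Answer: 424272/6869 ≈ 61.766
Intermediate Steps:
q = -5/2 (q = -2 + 5/(-10) = -2 + 5*(-1/10) = -2 - 1/2 = -5/2 ≈ -2.5000)
63 - 339/((q + 1/(9 + 1))**2 + 269) = 63 - 339/((-5/2 + 1/(9 + 1))**2 + 269) = 63 - 339/((-5/2 + 1/10)**2 + 269) = 63 - 339/((-12/5)**2 + 269) = 63 - 339/(144/25 + 269) = 63 - 339/6869/25 = 63 - 339*25/6869 = 63 - 8475/6869 = 424272/6869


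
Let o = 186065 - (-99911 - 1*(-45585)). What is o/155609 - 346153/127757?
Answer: -23152889190/19880139013 ≈ -1.1646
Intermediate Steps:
o = 240391 (o = 186065 - (-99911 + 45585) = 186065 - 1*(-54326) = 186065 + 54326 = 240391)
o/155609 - 346153/127757 = 240391/155609 - 346153/127757 = -23152889190/19880139013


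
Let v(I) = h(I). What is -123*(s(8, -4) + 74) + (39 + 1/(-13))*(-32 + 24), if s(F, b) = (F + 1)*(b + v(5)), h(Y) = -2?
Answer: -36028/13 ≈ -2771.4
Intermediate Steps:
v(I) = -2
s(F, b) = (1 + F)*(-2 + b) (s(F, b) = (F + 1)*(b - 2) = (1 + F)*(-2 + b))
-123*(s(8, -4) + 74) + (39 + 1/(-13))*(-32 + 24) = -123*((-2 - 4 - 2*8 + 8*(-4)) + 74) + (39 + 1/(-13))*(-32 + 24) = -123*((-2 - 4 - 16 - 32) + 74) + (39 - 1/13)*(-8) = -123*(-54 + 74) + (506/13)*(-8) = -123*20 - 4048/13 = -2460 - 4048/13 = -36028/13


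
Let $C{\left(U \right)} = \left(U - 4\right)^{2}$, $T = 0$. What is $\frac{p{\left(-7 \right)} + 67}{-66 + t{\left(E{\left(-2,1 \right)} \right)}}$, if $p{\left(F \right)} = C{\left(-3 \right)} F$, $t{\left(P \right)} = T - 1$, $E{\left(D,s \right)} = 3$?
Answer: $\frac{276}{67} \approx 4.1194$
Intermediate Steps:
$C{\left(U \right)} = \left(-4 + U\right)^{2}$
$t{\left(P \right)} = -1$ ($t{\left(P \right)} = 0 - 1 = -1$)
$p{\left(F \right)} = 49 F$ ($p{\left(F \right)} = \left(-4 - 3\right)^{2} F = \left(-7\right)^{2} F = 49 F$)
$\frac{p{\left(-7 \right)} + 67}{-66 + t{\left(E{\left(-2,1 \right)} \right)}} = \frac{49 \left(-7\right) + 67}{-66 - 1} = \frac{-343 + 67}{-67} = \left(-276\right) \left(- \frac{1}{67}\right) = \frac{276}{67}$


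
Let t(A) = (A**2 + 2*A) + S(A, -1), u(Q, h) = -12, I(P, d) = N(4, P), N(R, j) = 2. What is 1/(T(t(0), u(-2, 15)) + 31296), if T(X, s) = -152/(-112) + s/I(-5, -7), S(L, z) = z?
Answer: 14/438079 ≈ 3.1958e-5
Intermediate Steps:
I(P, d) = 2
t(A) = -1 + A**2 + 2*A (t(A) = (A**2 + 2*A) - 1 = -1 + A**2 + 2*A)
T(X, s) = 19/14 + s/2 (T(X, s) = -152/(-112) + s/2 = -152*(-1/112) + s*(1/2) = 19/14 + s/2)
1/(T(t(0), u(-2, 15)) + 31296) = 1/((19/14 + (1/2)*(-12)) + 31296) = 1/((19/14 - 6) + 31296) = 1/(-65/14 + 31296) = 1/(438079/14) = 14/438079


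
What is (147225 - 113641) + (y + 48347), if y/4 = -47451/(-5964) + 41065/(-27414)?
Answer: 558321008858/6812379 ≈ 81957.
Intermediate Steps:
y = 175985009/6812379 (y = 4*(-47451/(-5964) + 41065/(-27414)) = 4*(-47451*(-1/5964) + 41065*(-1/27414)) = 4*(15817/1988 - 41065/27414) = 4*(175985009/27249516) = 175985009/6812379 ≈ 25.833)
(147225 - 113641) + (y + 48347) = (147225 - 113641) + (175985009/6812379 + 48347) = 33584 + 329534072522/6812379 = 558321008858/6812379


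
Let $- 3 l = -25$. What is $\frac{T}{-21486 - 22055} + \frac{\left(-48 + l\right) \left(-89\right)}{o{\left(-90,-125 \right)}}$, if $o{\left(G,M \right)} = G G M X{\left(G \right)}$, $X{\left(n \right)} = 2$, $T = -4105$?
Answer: $\frac{24476732269}{264511575000} \approx 0.092536$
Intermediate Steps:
$l = \frac{25}{3}$ ($l = \left(- \frac{1}{3}\right) \left(-25\right) = \frac{25}{3} \approx 8.3333$)
$o{\left(G,M \right)} = 2 M G^{2}$ ($o{\left(G,M \right)} = G G M 2 = G^{2} M 2 = M G^{2} \cdot 2 = 2 M G^{2}$)
$\frac{T}{-21486 - 22055} + \frac{\left(-48 + l\right) \left(-89\right)}{o{\left(-90,-125 \right)}} = - \frac{4105}{-21486 - 22055} + \frac{\left(-48 + \frac{25}{3}\right) \left(-89\right)}{2 \left(-125\right) \left(-90\right)^{2}} = - \frac{4105}{-21486 - 22055} + \frac{\left(- \frac{119}{3}\right) \left(-89\right)}{2 \left(-125\right) 8100} = - \frac{4105}{-43541} + \frac{10591}{3 \left(-2025000\right)} = \left(-4105\right) \left(- \frac{1}{43541}\right) + \frac{10591}{3} \left(- \frac{1}{2025000}\right) = \frac{4105}{43541} - \frac{10591}{6075000} = \frac{24476732269}{264511575000}$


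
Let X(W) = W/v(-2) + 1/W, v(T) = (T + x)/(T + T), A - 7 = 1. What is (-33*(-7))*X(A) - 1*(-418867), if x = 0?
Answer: 3380735/8 ≈ 4.2259e+5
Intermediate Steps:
A = 8 (A = 7 + 1 = 8)
v(T) = ½ (v(T) = (T + 0)/(T + T) = T/((2*T)) = T*(1/(2*T)) = ½)
X(W) = 1/W + 2*W (X(W) = W/(½) + 1/W = W*2 + 1/W = 2*W + 1/W = 1/W + 2*W)
(-33*(-7))*X(A) - 1*(-418867) = (-33*(-7))*(1/8 + 2*8) - 1*(-418867) = 231*(⅛ + 16) + 418867 = 231*(129/8) + 418867 = 29799/8 + 418867 = 3380735/8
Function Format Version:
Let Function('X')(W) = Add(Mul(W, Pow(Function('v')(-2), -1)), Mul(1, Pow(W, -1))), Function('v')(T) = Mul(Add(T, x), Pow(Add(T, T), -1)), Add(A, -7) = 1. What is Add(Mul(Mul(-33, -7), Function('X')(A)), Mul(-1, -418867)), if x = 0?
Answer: Rational(3380735, 8) ≈ 4.2259e+5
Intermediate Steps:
A = 8 (A = Add(7, 1) = 8)
Function('v')(T) = Rational(1, 2) (Function('v')(T) = Mul(Add(T, 0), Pow(Add(T, T), -1)) = Mul(T, Pow(Mul(2, T), -1)) = Mul(T, Mul(Rational(1, 2), Pow(T, -1))) = Rational(1, 2))
Function('X')(W) = Add(Pow(W, -1), Mul(2, W)) (Function('X')(W) = Add(Mul(W, Pow(Rational(1, 2), -1)), Mul(1, Pow(W, -1))) = Add(Mul(W, 2), Pow(W, -1)) = Add(Mul(2, W), Pow(W, -1)) = Add(Pow(W, -1), Mul(2, W)))
Add(Mul(Mul(-33, -7), Function('X')(A)), Mul(-1, -418867)) = Add(Mul(Mul(-33, -7), Add(Pow(8, -1), Mul(2, 8))), Mul(-1, -418867)) = Add(Mul(231, Add(Rational(1, 8), 16)), 418867) = Add(Mul(231, Rational(129, 8)), 418867) = Add(Rational(29799, 8), 418867) = Rational(3380735, 8)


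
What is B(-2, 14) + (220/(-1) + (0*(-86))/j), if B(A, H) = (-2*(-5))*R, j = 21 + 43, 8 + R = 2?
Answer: -280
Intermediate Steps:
R = -6 (R = -8 + 2 = -6)
j = 64
B(A, H) = -60 (B(A, H) = -2*(-5)*(-6) = 10*(-6) = -60)
B(-2, 14) + (220/(-1) + (0*(-86))/j) = -60 + (220/(-1) + (0*(-86))/64) = -60 + (220*(-1) + 0*(1/64)) = -60 + (-220 + 0) = -60 - 220 = -280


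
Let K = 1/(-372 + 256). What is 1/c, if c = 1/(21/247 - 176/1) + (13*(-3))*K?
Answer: 5040316/1665937 ≈ 3.0255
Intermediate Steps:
K = -1/116 (K = 1/(-116) = -1/116 ≈ -0.0086207)
c = 1665937/5040316 (c = 1/(21/247 - 176/1) + (13*(-3))*(-1/116) = 1/(21*(1/247) - 176*1) - 39*(-1/116) = 1/(21/247 - 176) + 39/116 = 1/(-43451/247) + 39/116 = -247/43451 + 39/116 = 1665937/5040316 ≈ 0.33052)
1/c = 1/(1665937/5040316) = 5040316/1665937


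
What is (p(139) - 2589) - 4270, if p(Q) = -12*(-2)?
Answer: -6835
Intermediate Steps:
p(Q) = 24
(p(139) - 2589) - 4270 = (24 - 2589) - 4270 = -2565 - 4270 = -6835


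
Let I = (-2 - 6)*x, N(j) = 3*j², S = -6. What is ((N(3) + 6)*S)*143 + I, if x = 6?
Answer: -28362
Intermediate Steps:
I = -48 (I = (-2 - 6)*6 = -8*6 = -48)
((N(3) + 6)*S)*143 + I = ((3*3² + 6)*(-6))*143 - 48 = ((3*9 + 6)*(-6))*143 - 48 = ((27 + 6)*(-6))*143 - 48 = (33*(-6))*143 - 48 = -198*143 - 48 = -28314 - 48 = -28362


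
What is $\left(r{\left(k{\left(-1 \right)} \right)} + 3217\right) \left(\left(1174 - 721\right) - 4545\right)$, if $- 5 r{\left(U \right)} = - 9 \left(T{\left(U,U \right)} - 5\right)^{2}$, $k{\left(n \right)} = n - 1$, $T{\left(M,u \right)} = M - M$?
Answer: $-13348104$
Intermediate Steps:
$T{\left(M,u \right)} = 0$
$k{\left(n \right)} = -1 + n$ ($k{\left(n \right)} = n - 1 = -1 + n$)
$r{\left(U \right)} = 45$ ($r{\left(U \right)} = - \frac{\left(-9\right) \left(0 - 5\right)^{2}}{5} = - \frac{\left(-9\right) \left(-5\right)^{2}}{5} = - \frac{\left(-9\right) 25}{5} = \left(- \frac{1}{5}\right) \left(-225\right) = 45$)
$\left(r{\left(k{\left(-1 \right)} \right)} + 3217\right) \left(\left(1174 - 721\right) - 4545\right) = \left(45 + 3217\right) \left(\left(1174 - 721\right) - 4545\right) = 3262 \left(453 - 4545\right) = 3262 \left(-4092\right) = -13348104$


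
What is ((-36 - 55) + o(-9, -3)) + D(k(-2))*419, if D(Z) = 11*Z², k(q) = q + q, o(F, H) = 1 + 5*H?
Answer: 73639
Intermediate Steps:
k(q) = 2*q
((-36 - 55) + o(-9, -3)) + D(k(-2))*419 = ((-36 - 55) + (1 + 5*(-3))) + (11*(2*(-2))²)*419 = (-91 + (1 - 15)) + (11*(-4)²)*419 = (-91 - 14) + (11*16)*419 = -105 + 176*419 = -105 + 73744 = 73639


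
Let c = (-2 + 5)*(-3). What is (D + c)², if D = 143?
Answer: 17956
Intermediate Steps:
c = -9 (c = 3*(-3) = -9)
(D + c)² = (143 - 9)² = 134² = 17956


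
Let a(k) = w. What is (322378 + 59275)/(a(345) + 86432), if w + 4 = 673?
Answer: 381653/87101 ≈ 4.3817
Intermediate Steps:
w = 669 (w = -4 + 673 = 669)
a(k) = 669
(322378 + 59275)/(a(345) + 86432) = (322378 + 59275)/(669 + 86432) = 381653/87101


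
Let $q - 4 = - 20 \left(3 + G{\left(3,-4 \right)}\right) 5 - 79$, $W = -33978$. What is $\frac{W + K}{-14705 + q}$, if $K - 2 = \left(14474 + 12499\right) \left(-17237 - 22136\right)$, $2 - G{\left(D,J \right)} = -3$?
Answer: $\frac{212408381}{3116} \approx 68167.0$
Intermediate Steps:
$G{\left(D,J \right)} = 5$ ($G{\left(D,J \right)} = 2 - -3 = 2 + 3 = 5$)
$K = -1062007927$ ($K = 2 + \left(14474 + 12499\right) \left(-17237 - 22136\right) = 2 + 26973 \left(-39373\right) = 2 - 1062007929 = -1062007927$)
$q = -875$ ($q = 4 - \left(79 + 20 \left(3 + 5\right) 5\right) = 4 - \left(79 + 20 \cdot 8 \cdot 5\right) = 4 - 879 = -875$)
$\frac{W + K}{-14705 + q} = \frac{-33978 - 1062007927}{-14705 - 875} = - \frac{1062041905}{-15580} = \left(-1062041905\right) \left(- \frac{1}{15580}\right) = \frac{212408381}{3116}$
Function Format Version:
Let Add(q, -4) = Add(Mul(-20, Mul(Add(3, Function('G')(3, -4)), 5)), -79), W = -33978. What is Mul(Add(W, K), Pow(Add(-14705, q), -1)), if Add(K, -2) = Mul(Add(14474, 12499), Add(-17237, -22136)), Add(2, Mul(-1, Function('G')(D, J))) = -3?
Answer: Rational(212408381, 3116) ≈ 68167.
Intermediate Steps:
Function('G')(D, J) = 5 (Function('G')(D, J) = Add(2, Mul(-1, -3)) = Add(2, 3) = 5)
K = -1062007927 (K = Add(2, Mul(Add(14474, 12499), Add(-17237, -22136))) = Add(2, Mul(26973, -39373)) = Add(2, -1062007929) = -1062007927)
q = -875 (q = Add(4, Add(Mul(-20, Mul(Add(3, 5), 5)), -79)) = Add(4, Add(Mul(-20, Mul(8, 5)), -79)) = Add(4, Add(Mul(-20, 40), -79)) = Add(4, Add(-800, -79)) = Add(4, -879) = -875)
Mul(Add(W, K), Pow(Add(-14705, q), -1)) = Mul(Add(-33978, -1062007927), Pow(Add(-14705, -875), -1)) = Mul(-1062041905, Pow(-15580, -1)) = Mul(-1062041905, Rational(-1, 15580)) = Rational(212408381, 3116)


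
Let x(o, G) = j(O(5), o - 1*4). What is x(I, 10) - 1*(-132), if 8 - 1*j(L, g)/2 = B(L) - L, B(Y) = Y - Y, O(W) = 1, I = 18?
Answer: 150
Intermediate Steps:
B(Y) = 0
j(L, g) = 16 + 2*L (j(L, g) = 16 - 2*(0 - L) = 16 - (-2)*L = 16 + 2*L)
x(o, G) = 18 (x(o, G) = 16 + 2*1 = 16 + 2 = 18)
x(I, 10) - 1*(-132) = 18 - 1*(-132) = 18 + 132 = 150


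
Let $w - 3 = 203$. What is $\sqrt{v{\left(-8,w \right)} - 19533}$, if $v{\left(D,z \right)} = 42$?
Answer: $i \sqrt{19491} \approx 139.61 i$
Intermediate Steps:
$w = 206$ ($w = 3 + 203 = 206$)
$\sqrt{v{\left(-8,w \right)} - 19533} = \sqrt{42 - 19533} = \sqrt{-19491} = i \sqrt{19491}$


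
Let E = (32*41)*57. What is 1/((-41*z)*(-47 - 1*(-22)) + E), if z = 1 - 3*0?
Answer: 1/75809 ≈ 1.3191e-5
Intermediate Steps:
E = 74784 (E = 1312*57 = 74784)
z = 1 (z = 1 + 0 = 1)
1/((-41*z)*(-47 - 1*(-22)) + E) = 1/((-41*1)*(-47 - 1*(-22)) + 74784) = 1/(-41*(-47 + 22) + 74784) = 1/(-41*(-25) + 74784) = 1/(1025 + 74784) = 1/75809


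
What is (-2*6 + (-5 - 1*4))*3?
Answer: -63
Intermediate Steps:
(-2*6 + (-5 - 1*4))*3 = (-12 + (-5 - 4))*3 = (-12 - 9)*3 = -21*3 = -63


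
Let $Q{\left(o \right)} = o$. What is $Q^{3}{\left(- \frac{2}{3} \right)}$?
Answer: $- \frac{8}{27} \approx -0.2963$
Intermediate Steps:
$Q^{3}{\left(- \frac{2}{3} \right)} = \left(- \frac{2}{3}\right)^{3} = - \frac{8}{27}$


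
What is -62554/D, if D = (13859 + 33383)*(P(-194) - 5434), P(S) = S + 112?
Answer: 31277/130293436 ≈ 0.00024005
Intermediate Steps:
P(S) = 112 + S
D = -260586872 (D = (13859 + 33383)*((112 - 194) - 5434) = 47242*(-82 - 5434) = 47242*(-5516) = -260586872)
-62554/D = -62554/(-260586872) = -62554*(-1/260586872) = 31277/130293436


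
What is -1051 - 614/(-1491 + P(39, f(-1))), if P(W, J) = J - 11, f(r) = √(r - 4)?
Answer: -2370143231/2256009 + 614*I*√5/2256009 ≈ -1050.6 + 0.00060857*I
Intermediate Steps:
f(r) = √(-4 + r)
P(W, J) = -11 + J
-1051 - 614/(-1491 + P(39, f(-1))) = -1051 - 614/(-1491 + (-11 + √(-4 - 1))) = -1051 - 614/(-1491 + (-11 + √(-5))) = -1051 - 614/(-1491 + (-11 + I*√5)) = -1051 - 614/(-1502 + I*√5)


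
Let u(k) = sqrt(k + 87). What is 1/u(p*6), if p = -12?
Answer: sqrt(15)/15 ≈ 0.25820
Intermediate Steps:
u(k) = sqrt(87 + k)
1/u(p*6) = 1/(sqrt(87 - 12*6)) = 1/(sqrt(87 - 72)) = 1/(sqrt(15)) = sqrt(15)/15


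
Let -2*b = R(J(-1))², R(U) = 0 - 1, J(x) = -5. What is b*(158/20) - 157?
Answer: -3219/20 ≈ -160.95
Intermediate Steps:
R(U) = -1
b = -½ (b = -½*(-1)² = -½*1 = -½ ≈ -0.50000)
b*(158/20) - 157 = -79/20 - 157 = -3219/20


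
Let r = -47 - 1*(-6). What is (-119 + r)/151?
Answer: -160/151 ≈ -1.0596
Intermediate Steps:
r = -41 (r = -47 + 6 = -41)
(-119 + r)/151 = (-119 - 41)/151 = -160*1/151 = -160/151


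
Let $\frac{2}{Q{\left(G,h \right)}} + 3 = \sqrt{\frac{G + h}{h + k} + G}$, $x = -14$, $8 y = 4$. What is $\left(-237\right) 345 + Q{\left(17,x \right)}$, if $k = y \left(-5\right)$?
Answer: $- \frac{3515862}{43} + \frac{\sqrt{2035}}{43} \approx -81763.0$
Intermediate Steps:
$y = \frac{1}{2}$ ($y = \frac{1}{8} \cdot 4 = \frac{1}{2} \approx 0.5$)
$k = - \frac{5}{2}$ ($k = \frac{1}{2} \left(-5\right) = - \frac{5}{2} \approx -2.5$)
$Q{\left(G,h \right)} = \frac{2}{-3 + \sqrt{G + \frac{G + h}{- \frac{5}{2} + h}}}$ ($Q{\left(G,h \right)} = \frac{2}{-3 + \sqrt{\frac{G + h}{h - \frac{5}{2}} + G}} = \frac{2}{-3 + \sqrt{\frac{G + h}{- \frac{5}{2} + h} + G}} = \frac{2}{-3 + \sqrt{G + \frac{G + h}{- \frac{5}{2} + h}}}$)
$\left(-237\right) 345 + Q{\left(17,x \right)} = \left(-237\right) 345 + \frac{2}{-3 + \sqrt{\frac{\left(-3\right) 17 + 2 \left(-14\right) + 2 \cdot 17 \left(-14\right)}{-5 + 2 \left(-14\right)}}} = -81765 + \frac{2}{-3 + \sqrt{\frac{-51 - 28 - 476}{-5 - 28}}} = -81765 + \frac{2}{-3 + \sqrt{\frac{1}{-33} \left(-555\right)}} = -81765 + \frac{2}{-3 + \sqrt{\left(- \frac{1}{33}\right) \left(-555\right)}} = -81765 + \frac{2}{-3 + \sqrt{\frac{185}{11}}} = -81765 + \frac{2}{-3 + \frac{\sqrt{2035}}{11}}$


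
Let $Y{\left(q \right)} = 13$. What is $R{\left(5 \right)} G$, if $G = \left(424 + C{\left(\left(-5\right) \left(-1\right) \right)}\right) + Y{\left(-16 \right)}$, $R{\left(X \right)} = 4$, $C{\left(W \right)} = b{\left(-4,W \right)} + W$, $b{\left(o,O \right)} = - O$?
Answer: $1748$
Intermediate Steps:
$C{\left(W \right)} = 0$ ($C{\left(W \right)} = - W + W = 0$)
$G = 437$ ($G = \left(424 + 0\right) + 13 = 424 + 13 = 437$)
$R{\left(5 \right)} G = 4 \cdot 437 = 1748$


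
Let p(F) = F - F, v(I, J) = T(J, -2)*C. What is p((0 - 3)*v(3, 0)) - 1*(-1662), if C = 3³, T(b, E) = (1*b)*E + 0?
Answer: 1662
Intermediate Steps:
T(b, E) = E*b (T(b, E) = b*E + 0 = E*b + 0 = E*b)
C = 27
v(I, J) = -54*J (v(I, J) = -2*J*27 = -54*J)
p(F) = 0
p((0 - 3)*v(3, 0)) - 1*(-1662) = 0 - 1*(-1662) = 0 + 1662 = 1662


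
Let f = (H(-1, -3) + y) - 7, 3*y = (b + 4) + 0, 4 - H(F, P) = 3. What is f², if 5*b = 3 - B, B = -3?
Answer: 4096/225 ≈ 18.204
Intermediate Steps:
H(F, P) = 1 (H(F, P) = 4 - 1*3 = 4 - 3 = 1)
b = 6/5 (b = (3 - 1*(-3))/5 = (3 + 3)/5 = (⅕)*6 = 6/5 ≈ 1.2000)
y = 26/15 (y = ((6/5 + 4) + 0)/3 = (26/5 + 0)/3 = (⅓)*(26/5) = 26/15 ≈ 1.7333)
f = -64/15 (f = (1 + 26/15) - 7 = 41/15 - 7 = -64/15 ≈ -4.2667)
f² = (-64/15)² = 4096/225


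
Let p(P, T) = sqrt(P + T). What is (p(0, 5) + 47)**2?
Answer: (47 + sqrt(5))**2 ≈ 2424.2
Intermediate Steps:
(p(0, 5) + 47)**2 = (sqrt(0 + 5) + 47)**2 = (sqrt(5) + 47)**2 = (47 + sqrt(5))**2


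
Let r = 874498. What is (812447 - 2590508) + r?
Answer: -903563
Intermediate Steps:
(812447 - 2590508) + r = (812447 - 2590508) + 874498 = -1778061 + 874498 = -903563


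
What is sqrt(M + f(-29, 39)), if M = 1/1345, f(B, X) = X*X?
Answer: sqrt(2751528370)/1345 ≈ 39.000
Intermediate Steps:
f(B, X) = X**2
M = 1/1345 ≈ 0.00074349
sqrt(M + f(-29, 39)) = sqrt(1/1345 + 39**2) = sqrt(1/1345 + 1521) = sqrt(2045746/1345) = sqrt(2751528370)/1345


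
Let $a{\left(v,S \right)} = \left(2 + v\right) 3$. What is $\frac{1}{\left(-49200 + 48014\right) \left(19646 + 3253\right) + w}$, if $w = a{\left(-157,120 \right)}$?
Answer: $- \frac{1}{27158679} \approx -3.6821 \cdot 10^{-8}$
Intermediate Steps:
$a{\left(v,S \right)} = 6 + 3 v$
$w = -465$ ($w = 6 + 3 \left(-157\right) = 6 - 471 = -465$)
$\frac{1}{\left(-49200 + 48014\right) \left(19646 + 3253\right) + w} = \frac{1}{\left(-49200 + 48014\right) \left(19646 + 3253\right) - 465} = \frac{1}{\left(-1186\right) 22899 - 465} = \frac{1}{-27158214 - 465} = \frac{1}{-27158679} = - \frac{1}{27158679}$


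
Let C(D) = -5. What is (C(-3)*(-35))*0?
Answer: 0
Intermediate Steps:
(C(-3)*(-35))*0 = -5*(-35)*0 = 175*0 = 0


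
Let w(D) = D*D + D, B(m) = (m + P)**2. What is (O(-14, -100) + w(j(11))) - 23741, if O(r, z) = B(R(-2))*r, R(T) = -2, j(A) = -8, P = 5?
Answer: -23811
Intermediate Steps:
B(m) = (5 + m)**2 (B(m) = (m + 5)**2 = (5 + m)**2)
w(D) = D + D**2 (w(D) = D**2 + D = D + D**2)
O(r, z) = 9*r (O(r, z) = (5 - 2)**2*r = 3**2*r = 9*r)
(O(-14, -100) + w(j(11))) - 23741 = (9*(-14) - 8*(1 - 8)) - 23741 = (-126 - 8*(-7)) - 23741 = (-126 + 56) - 23741 = -70 - 23741 = -23811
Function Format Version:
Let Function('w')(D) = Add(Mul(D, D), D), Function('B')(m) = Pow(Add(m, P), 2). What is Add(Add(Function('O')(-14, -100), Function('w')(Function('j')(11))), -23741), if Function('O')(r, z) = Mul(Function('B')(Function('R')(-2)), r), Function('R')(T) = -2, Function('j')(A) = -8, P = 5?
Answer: -23811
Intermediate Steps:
Function('B')(m) = Pow(Add(5, m), 2) (Function('B')(m) = Pow(Add(m, 5), 2) = Pow(Add(5, m), 2))
Function('w')(D) = Add(D, Pow(D, 2)) (Function('w')(D) = Add(Pow(D, 2), D) = Add(D, Pow(D, 2)))
Function('O')(r, z) = Mul(9, r) (Function('O')(r, z) = Mul(Pow(Add(5, -2), 2), r) = Mul(Pow(3, 2), r) = Mul(9, r))
Add(Add(Function('O')(-14, -100), Function('w')(Function('j')(11))), -23741) = Add(Add(Mul(9, -14), Mul(-8, Add(1, -8))), -23741) = Add(Add(-126, Mul(-8, -7)), -23741) = Add(Add(-126, 56), -23741) = Add(-70, -23741) = -23811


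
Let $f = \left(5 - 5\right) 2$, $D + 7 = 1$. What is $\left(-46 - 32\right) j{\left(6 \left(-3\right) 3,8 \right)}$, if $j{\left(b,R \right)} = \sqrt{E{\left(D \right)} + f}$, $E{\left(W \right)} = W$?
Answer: $- 78 i \sqrt{6} \approx - 191.06 i$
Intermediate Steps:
$D = -6$ ($D = -7 + 1 = -6$)
$f = 0$ ($f = 0 \cdot 2 = 0$)
$j{\left(b,R \right)} = i \sqrt{6}$ ($j{\left(b,R \right)} = \sqrt{-6 + 0} = \sqrt{-6} = i \sqrt{6}$)
$\left(-46 - 32\right) j{\left(6 \left(-3\right) 3,8 \right)} = \left(-46 - 32\right) i \sqrt{6} = - 78 i \sqrt{6}$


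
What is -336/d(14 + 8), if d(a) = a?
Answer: -168/11 ≈ -15.273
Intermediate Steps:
-336/d(14 + 8) = -336/(14 + 8) = -336/22 = -336*1/22 = -168/11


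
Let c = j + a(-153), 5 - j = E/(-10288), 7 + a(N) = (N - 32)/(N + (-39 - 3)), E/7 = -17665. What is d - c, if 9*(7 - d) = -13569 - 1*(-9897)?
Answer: 171755633/401232 ≈ 428.07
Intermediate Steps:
E = -123655 (E = 7*(-17665) = -123655)
a(N) = -7 + (-32 + N)/(-42 + N) (a(N) = -7 + (N - 32)/(N + (-39 - 3)) = -7 + (-32 + N)/(N - 42) = -7 + (-32 + N)/(-42 + N))
j = -72215/10288 (j = 5 - (-123655)/(-10288) = 5 - (-123655)*(-1)/10288 = 5 - 1*123655/10288 = 5 - 123655/10288 = -72215/10288 ≈ -7.0193)
d = 415 (d = 7 - (-13569 - 1*(-9897))/9 = 7 - (-13569 + 9897)/9 = 7 - ⅑*(-3672) = 7 + 408 = 415)
c = -5244353/401232 (c = -72215/10288 + 2*(131 - 3*(-153))/(-42 - 153) = -72215/10288 + 2*(131 + 459)/(-195) = -72215/10288 + 2*(-1/195)*590 = -72215/10288 - 236/39 = -5244353/401232 ≈ -13.071)
d - c = 415 - 1*(-5244353/401232) = 415 + 5244353/401232 = 171755633/401232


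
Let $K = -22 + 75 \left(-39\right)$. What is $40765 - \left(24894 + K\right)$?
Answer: $18818$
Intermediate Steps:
$K = -2947$ ($K = -22 - 2925 = -2947$)
$40765 - \left(24894 + K\right) = 40765 - 21947 = 18818$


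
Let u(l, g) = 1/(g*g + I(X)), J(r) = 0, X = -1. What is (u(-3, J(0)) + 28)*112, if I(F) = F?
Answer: 3024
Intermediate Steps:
u(l, g) = 1/(-1 + g**2) (u(l, g) = 1/(g*g - 1) = 1/(g**2 - 1) = 1/(-1 + g**2))
(u(-3, J(0)) + 28)*112 = (1/(-1 + 0**2) + 28)*112 = (1/(-1 + 0) + 28)*112 = (1/(-1) + 28)*112 = (-1 + 28)*112 = 27*112 = 3024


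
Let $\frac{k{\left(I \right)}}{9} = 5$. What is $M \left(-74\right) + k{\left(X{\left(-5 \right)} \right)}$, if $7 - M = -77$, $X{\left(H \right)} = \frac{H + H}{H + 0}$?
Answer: $-6171$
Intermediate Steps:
$X{\left(H \right)} = 2$ ($X{\left(H \right)} = \frac{2 H}{H} = 2$)
$k{\left(I \right)} = 45$ ($k{\left(I \right)} = 9 \cdot 5 = 45$)
$M = 84$ ($M = 7 - -77 = 7 + 77 = 84$)
$M \left(-74\right) + k{\left(X{\left(-5 \right)} \right)} = 84 \left(-74\right) + 45 = -6216 + 45 = -6171$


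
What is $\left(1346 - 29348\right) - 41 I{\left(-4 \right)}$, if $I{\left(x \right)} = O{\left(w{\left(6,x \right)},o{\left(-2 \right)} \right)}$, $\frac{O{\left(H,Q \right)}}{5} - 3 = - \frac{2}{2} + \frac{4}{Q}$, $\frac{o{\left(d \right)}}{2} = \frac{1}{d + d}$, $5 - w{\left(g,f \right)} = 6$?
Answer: $-26772$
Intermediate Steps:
$w{\left(g,f \right)} = -1$ ($w{\left(g,f \right)} = 5 - 6 = -1$)
$o{\left(d \right)} = \frac{1}{d}$ ($o{\left(d \right)} = \frac{2}{d + d} = \frac{2}{2 d} = 2 \frac{1}{2 d} = \frac{1}{d}$)
$O{\left(H,Q \right)} = 10 + \frac{20}{Q}$ ($O{\left(H,Q \right)} = 15 + 5 \left(- \frac{2}{2} + \frac{4}{Q}\right) = 15 + 5 \left(\left(-2\right) \frac{1}{2} + \frac{4}{Q}\right) = 15 + 5 \left(-1 + \frac{4}{Q}\right) = 15 - \left(5 - \frac{20}{Q}\right) = 10 + \frac{20}{Q}$)
$I{\left(x \right)} = -30$ ($I{\left(x \right)} = 10 + \frac{20}{\frac{1}{-2}} = 10 + \frac{20}{- \frac{1}{2}} = 10 + 20 \left(-2\right) = 10 - 40 = -30$)
$\left(1346 - 29348\right) - 41 I{\left(-4 \right)} = \left(1346 - 29348\right) - -1230 = -28002 + 1230 = -26772$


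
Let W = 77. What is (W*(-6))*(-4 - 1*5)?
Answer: 4158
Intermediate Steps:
(W*(-6))*(-4 - 1*5) = (77*(-6))*(-4 - 1*5) = -462*(-4 - 5) = -462*(-9) = 4158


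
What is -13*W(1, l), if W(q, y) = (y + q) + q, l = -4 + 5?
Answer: -39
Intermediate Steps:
l = 1
W(q, y) = y + 2*q (W(q, y) = (q + y) + q = y + 2*q)
-13*W(1, l) = -13*(1 + 2*1) = -13*(1 + 2) = -13*3 = -39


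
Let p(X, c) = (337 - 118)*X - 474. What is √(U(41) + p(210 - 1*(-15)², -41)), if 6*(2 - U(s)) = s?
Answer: I*√135498/6 ≈ 61.35*I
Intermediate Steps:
U(s) = 2 - s/6
p(X, c) = -474 + 219*X (p(X, c) = 219*X - 474 = -474 + 219*X)
√(U(41) + p(210 - 1*(-15)², -41)) = √((2 - ⅙*41) + (-474 + 219*(210 - 1*(-15)²))) = √((2 - 41/6) + (-474 + 219*(210 - 1*225))) = √(-29/6 + (-474 + 219*(210 - 225))) = √(-29/6 + (-474 + 219*(-15))) = √(-29/6 + (-474 - 3285)) = √(-29/6 - 3759) = √(-22583/6) = I*√135498/6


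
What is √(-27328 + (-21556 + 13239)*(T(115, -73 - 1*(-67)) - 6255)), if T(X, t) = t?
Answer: 13*√307961 ≈ 7214.3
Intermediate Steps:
√(-27328 + (-21556 + 13239)*(T(115, -73 - 1*(-67)) - 6255)) = √(-27328 + (-21556 + 13239)*((-73 - 1*(-67)) - 6255)) = √(-27328 - 8317*((-73 + 67) - 6255)) = √(-27328 - 8317*(-6 - 6255)) = √(-27328 - 8317*(-6261)) = √(-27328 + 52072737) = √52045409 = 13*√307961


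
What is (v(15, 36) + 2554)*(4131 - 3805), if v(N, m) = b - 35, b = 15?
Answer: 826084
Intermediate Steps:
v(N, m) = -20 (v(N, m) = 15 - 35 = -20)
(v(15, 36) + 2554)*(4131 - 3805) = (-20 + 2554)*(4131 - 3805) = 2534*326 = 826084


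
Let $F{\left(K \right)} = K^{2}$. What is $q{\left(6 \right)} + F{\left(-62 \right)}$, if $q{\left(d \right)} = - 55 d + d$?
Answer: $3520$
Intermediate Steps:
$q{\left(d \right)} = - 54 d$
$q{\left(6 \right)} + F{\left(-62 \right)} = \left(-54\right) 6 + \left(-62\right)^{2} = -324 + 3844 = 3520$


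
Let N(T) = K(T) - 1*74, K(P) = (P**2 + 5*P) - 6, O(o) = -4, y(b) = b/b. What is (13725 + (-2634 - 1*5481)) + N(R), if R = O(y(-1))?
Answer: 5526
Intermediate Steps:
y(b) = 1
R = -4
K(P) = -6 + P**2 + 5*P
N(T) = -80 + T**2 + 5*T (N(T) = (-6 + T**2 + 5*T) - 1*74 = (-6 + T**2 + 5*T) - 74 = -80 + T**2 + 5*T)
(13725 + (-2634 - 1*5481)) + N(R) = (13725 + (-2634 - 1*5481)) + (-80 + (-4)**2 + 5*(-4)) = (13725 + (-2634 - 5481)) + (-80 + 16 - 20) = (13725 - 8115) - 84 = 5610 - 84 = 5526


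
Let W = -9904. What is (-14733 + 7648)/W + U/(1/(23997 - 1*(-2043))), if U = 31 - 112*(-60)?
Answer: 1741083987245/9904 ≈ 1.7580e+8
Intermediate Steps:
U = 6751 (U = 31 + 6720 = 6751)
(-14733 + 7648)/W + U/(1/(23997 - 1*(-2043))) = (-14733 + 7648)/(-9904) + 6751/(1/(23997 - 1*(-2043))) = -7085*(-1/9904) + 6751/(1/(23997 + 2043)) = 7085/9904 + 6751/(1/26040) = 7085/9904 + 6751*26040 = 7085/9904 + 175796040 = 1741083987245/9904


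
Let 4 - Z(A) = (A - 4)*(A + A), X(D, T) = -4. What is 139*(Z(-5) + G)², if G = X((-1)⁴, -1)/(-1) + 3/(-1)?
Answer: 1004275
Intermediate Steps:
Z(A) = 4 - 2*A*(-4 + A) (Z(A) = 4 - (A - 4)*(A + A) = 4 - (-4 + A)*2*A = 4 - 2*A*(-4 + A))
G = 1 (G = -4/(-1) + 3/(-1) = -4*(-1) + 3*(-1) = 4 - 3 = 1)
139*(Z(-5) + G)² = 139*((4 - 2*(-5)² + 8*(-5)) + 1)² = 139*((4 - 2*25 - 40) + 1)² = 139*((4 - 50 - 40) + 1)² = 139*(-86 + 1)² = 139*(-85)² = 139*7225 = 1004275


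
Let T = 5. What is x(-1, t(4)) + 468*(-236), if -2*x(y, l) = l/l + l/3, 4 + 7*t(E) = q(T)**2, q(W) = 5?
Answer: -110449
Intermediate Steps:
t(E) = 3 (t(E) = -4/7 + (1/7)*5**2 = -4/7 + (1/7)*25 = -4/7 + 25/7 = 3)
x(y, l) = -1/2 - l/6 (x(y, l) = -(l/l + l/3)/2 = -(1 + l*(1/3))/2 = -(1 + l/3)/2 = -1/2 - l/6)
x(-1, t(4)) + 468*(-236) = (-1/2 - 1/6*3) + 468*(-236) = (-1/2 - 1/2) - 110448 = -1 - 110448 = -110449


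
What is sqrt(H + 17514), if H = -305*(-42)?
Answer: 38*sqrt(21) ≈ 174.14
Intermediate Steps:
H = 12810
sqrt(H + 17514) = sqrt(12810 + 17514) = sqrt(30324) = 38*sqrt(21)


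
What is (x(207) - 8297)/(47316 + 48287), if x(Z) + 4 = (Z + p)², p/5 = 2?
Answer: 38788/95603 ≈ 0.40572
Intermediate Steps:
p = 10 (p = 5*2 = 10)
x(Z) = -4 + (10 + Z)² (x(Z) = -4 + (Z + 10)² = -4 + (10 + Z)²)
(x(207) - 8297)/(47316 + 48287) = ((-4 + (10 + 207)²) - 8297)/(47316 + 48287) = ((-4 + 217²) - 8297)/95603 = ((-4 + 47089) - 8297)*(1/95603) = (47085 - 8297)*(1/95603) = 38788*(1/95603) = 38788/95603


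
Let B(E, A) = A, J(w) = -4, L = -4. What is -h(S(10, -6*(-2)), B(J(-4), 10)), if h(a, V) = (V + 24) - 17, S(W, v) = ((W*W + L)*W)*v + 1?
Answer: -17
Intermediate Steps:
S(W, v) = 1 + W*v*(-4 + W**2) (S(W, v) = ((W*W - 4)*W)*v + 1 = ((W**2 - 4)*W)*v + 1 = ((-4 + W**2)*W)*v + 1 = (W*(-4 + W**2))*v + 1 = W*v*(-4 + W**2) + 1 = 1 + W*v*(-4 + W**2))
h(a, V) = 7 + V (h(a, V) = (24 + V) - 17 = 7 + V)
-h(S(10, -6*(-2)), B(J(-4), 10)) = -(7 + 10) = -1*17 = -17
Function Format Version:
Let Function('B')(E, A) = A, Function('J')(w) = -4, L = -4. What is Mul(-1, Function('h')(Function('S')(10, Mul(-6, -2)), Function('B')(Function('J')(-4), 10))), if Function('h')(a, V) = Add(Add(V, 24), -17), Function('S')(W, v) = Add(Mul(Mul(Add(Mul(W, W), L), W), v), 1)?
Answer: -17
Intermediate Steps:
Function('S')(W, v) = Add(1, Mul(W, v, Add(-4, Pow(W, 2)))) (Function('S')(W, v) = Add(Mul(Mul(Add(Mul(W, W), -4), W), v), 1) = Add(Mul(Mul(Add(Pow(W, 2), -4), W), v), 1) = Add(Mul(Mul(Add(-4, Pow(W, 2)), W), v), 1) = Add(Mul(Mul(W, Add(-4, Pow(W, 2))), v), 1) = Add(Mul(W, v, Add(-4, Pow(W, 2))), 1) = Add(1, Mul(W, v, Add(-4, Pow(W, 2)))))
Function('h')(a, V) = Add(7, V) (Function('h')(a, V) = Add(Add(24, V), -17) = Add(7, V))
Mul(-1, Function('h')(Function('S')(10, Mul(-6, -2)), Function('B')(Function('J')(-4), 10))) = Mul(-1, Add(7, 10)) = Mul(-1, 17) = -17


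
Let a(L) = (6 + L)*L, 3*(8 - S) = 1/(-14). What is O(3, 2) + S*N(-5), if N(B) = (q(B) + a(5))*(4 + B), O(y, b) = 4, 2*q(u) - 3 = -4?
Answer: -36397/84 ≈ -433.30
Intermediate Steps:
S = 337/42 (S = 8 - ⅓/(-14) = 8 - ⅓*(-1/14) = 8 + 1/42 = 337/42 ≈ 8.0238)
q(u) = -½ (q(u) = 3/2 + (½)*(-4) = 3/2 - 2 = -½)
a(L) = L*(6 + L)
N(B) = 218 + 109*B/2 (N(B) = (-½ + 5*(6 + 5))*(4 + B) = (-½ + 5*11)*(4 + B) = (-½ + 55)*(4 + B) = 109*(4 + B)/2 = 218 + 109*B/2)
O(3, 2) + S*N(-5) = 4 + 337*(218 + (109/2)*(-5))/42 = 4 + 337*(218 - 545/2)/42 = 4 + (337/42)*(-109/2) = 4 - 36733/84 = -36397/84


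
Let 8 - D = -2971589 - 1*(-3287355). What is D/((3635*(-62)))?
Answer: 157879/112685 ≈ 1.4011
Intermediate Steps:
D = -315758 (D = 8 - (-2971589 - 1*(-3287355)) = 8 - (-2971589 + 3287355) = 8 - 1*315766 = 8 - 315766 = -315758)
D/((3635*(-62))) = -315758/(3635*(-62)) = -315758/(-225370) = -315758*(-1/225370) = 157879/112685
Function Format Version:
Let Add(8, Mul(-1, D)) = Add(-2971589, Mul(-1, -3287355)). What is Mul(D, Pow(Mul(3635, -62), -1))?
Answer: Rational(157879, 112685) ≈ 1.4011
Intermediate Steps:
D = -315758 (D = Add(8, Mul(-1, Add(-2971589, Mul(-1, -3287355)))) = Add(8, Mul(-1, Add(-2971589, 3287355))) = Add(8, Mul(-1, 315766)) = Add(8, -315766) = -315758)
Mul(D, Pow(Mul(3635, -62), -1)) = Mul(-315758, Pow(Mul(3635, -62), -1)) = Mul(-315758, Pow(-225370, -1)) = Mul(-315758, Rational(-1, 225370)) = Rational(157879, 112685)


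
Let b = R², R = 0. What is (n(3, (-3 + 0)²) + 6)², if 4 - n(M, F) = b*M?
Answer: 100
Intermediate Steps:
b = 0 (b = 0² = 0)
n(M, F) = 4 (n(M, F) = 4 - 0*M = 4 - 1*0 = 4 + 0 = 4)
(n(3, (-3 + 0)²) + 6)² = (4 + 6)² = 10² = 100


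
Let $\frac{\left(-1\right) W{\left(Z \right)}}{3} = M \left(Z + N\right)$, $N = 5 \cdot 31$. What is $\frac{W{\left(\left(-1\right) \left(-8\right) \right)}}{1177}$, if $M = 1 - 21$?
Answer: $\frac{9780}{1177} \approx 8.3093$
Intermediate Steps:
$M = -20$
$N = 155$
$W{\left(Z \right)} = 9300 + 60 Z$ ($W{\left(Z \right)} = - 3 \left(- 20 \left(Z + 155\right)\right) = - 3 \left(- 20 \left(155 + Z\right)\right) = - 3 \left(-3100 - 20 Z\right) = 9300 + 60 Z$)
$\frac{W{\left(\left(-1\right) \left(-8\right) \right)}}{1177} = \frac{9300 + 60 \left(\left(-1\right) \left(-8\right)\right)}{1177} = \left(9300 + 60 \cdot 8\right) \frac{1}{1177} = \left(9300 + 480\right) \frac{1}{1177} = 9780 \cdot \frac{1}{1177} = \frac{9780}{1177}$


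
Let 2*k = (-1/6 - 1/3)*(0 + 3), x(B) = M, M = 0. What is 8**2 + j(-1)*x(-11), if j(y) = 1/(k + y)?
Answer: 64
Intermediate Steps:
x(B) = 0
k = -3/4 (k = ((-1/6 - 1/3)*(0 + 3))/2 = ((-1*1/6 - 1*1/3)*3)/2 = ((-1/6 - 1/3)*3)/2 = (-1/2*3)/2 = (1/2)*(-3/2) = -3/4 ≈ -0.75000)
j(y) = 1/(-3/4 + y)
8**2 + j(-1)*x(-11) = 8**2 + (4/(-3 + 4*(-1)))*0 = 64 + (4/(-3 - 4))*0 = 64 + (4/(-7))*0 = 64 + (4*(-1/7))*0 = 64 - 4/7*0 = 64 + 0 = 64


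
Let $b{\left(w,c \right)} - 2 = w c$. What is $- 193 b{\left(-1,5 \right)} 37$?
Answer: $21423$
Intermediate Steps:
$b{\left(w,c \right)} = 2 + c w$ ($b{\left(w,c \right)} = 2 + w c = 2 + c w$)
$- 193 b{\left(-1,5 \right)} 37 = - 193 \left(2 + 5 \left(-1\right)\right) 37 = - 193 \left(2 - 5\right) 37 = \left(-193\right) \left(-3\right) 37 = 579 \cdot 37 = 21423$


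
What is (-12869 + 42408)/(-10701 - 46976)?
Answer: -29539/57677 ≈ -0.51215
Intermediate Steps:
(-12869 + 42408)/(-10701 - 46976) = 29539/(-57677) = 29539*(-1/57677) = -29539/57677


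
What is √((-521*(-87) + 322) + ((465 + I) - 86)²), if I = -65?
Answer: √144245 ≈ 379.80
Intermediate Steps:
√((-521*(-87) + 322) + ((465 + I) - 86)²) = √((-521*(-87) + 322) + ((465 - 65) - 86)²) = √((45327 + 322) + (400 - 86)²) = √(45649 + 314²) = √(45649 + 98596) = √144245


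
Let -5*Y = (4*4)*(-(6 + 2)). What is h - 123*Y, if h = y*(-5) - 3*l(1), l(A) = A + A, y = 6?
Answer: -15924/5 ≈ -3184.8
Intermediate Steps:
l(A) = 2*A
Y = 128/5 (Y = -4*4*(-(6 + 2))/5 = -16*(-1*8)/5 = -16*(-8)/5 = -⅕*(-128) = 128/5 ≈ 25.600)
h = -36 (h = 6*(-5) - 6 = -30 - 3*2 = -30 - 6 = -36)
h - 123*Y = -36 - 123*128/5 = -36 - 15744/5 = -15924/5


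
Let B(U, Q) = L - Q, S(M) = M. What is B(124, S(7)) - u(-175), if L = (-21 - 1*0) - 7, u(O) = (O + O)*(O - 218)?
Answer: -137585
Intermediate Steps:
u(O) = 2*O*(-218 + O) (u(O) = (2*O)*(-218 + O) = 2*O*(-218 + O))
L = -28 (L = (-21 + 0) - 7 = -21 - 7 = -28)
B(U, Q) = -28 - Q
B(124, S(7)) - u(-175) = (-28 - 1*7) - 2*(-175)*(-218 - 175) = (-28 - 7) - 2*(-175)*(-393) = -35 - 1*137550 = -35 - 137550 = -137585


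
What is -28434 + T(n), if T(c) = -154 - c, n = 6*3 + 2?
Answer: -28608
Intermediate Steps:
n = 20 (n = 18 + 2 = 20)
-28434 + T(n) = -28434 + (-154 - 1*20) = -28434 + (-154 - 20) = -28434 - 174 = -28608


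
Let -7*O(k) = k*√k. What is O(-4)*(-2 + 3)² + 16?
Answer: 16 + 8*I/7 ≈ 16.0 + 1.1429*I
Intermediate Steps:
O(k) = -k^(3/2)/7 (O(k) = -k*√k/7 = -k^(3/2)/7)
O(-4)*(-2 + 3)² + 16 = (-(-8)*I/7)*(-2 + 3)² + 16 = -(-8)*I/7*1² + 16 = (8*I/7)*1 + 16 = 8*I/7 + 16 = 16 + 8*I/7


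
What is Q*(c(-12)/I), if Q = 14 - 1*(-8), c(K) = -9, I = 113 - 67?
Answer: -99/23 ≈ -4.3043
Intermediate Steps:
I = 46
Q = 22 (Q = 14 + 8 = 22)
Q*(c(-12)/I) = 22*(-9/46) = -99/23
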